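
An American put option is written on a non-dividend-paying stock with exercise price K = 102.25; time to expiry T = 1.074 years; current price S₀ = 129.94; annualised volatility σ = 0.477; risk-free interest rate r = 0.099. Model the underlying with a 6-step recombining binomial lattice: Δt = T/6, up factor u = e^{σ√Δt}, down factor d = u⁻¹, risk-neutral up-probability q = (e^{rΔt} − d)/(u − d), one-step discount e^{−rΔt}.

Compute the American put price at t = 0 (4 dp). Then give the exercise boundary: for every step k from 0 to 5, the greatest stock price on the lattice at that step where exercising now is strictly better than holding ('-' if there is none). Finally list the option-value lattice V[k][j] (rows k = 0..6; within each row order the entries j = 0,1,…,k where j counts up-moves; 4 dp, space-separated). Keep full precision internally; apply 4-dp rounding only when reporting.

price = 8.6570
boundary = - - - - 57.9644 70.9262
tree:
8.6570
13.7445 3.7535
21.1740 6.6234 0.9465
31.3939 11.4607 1.9029 0.0000
44.2856 19.3109 3.8257 0.0000 0.0000
54.8786 31.3238 7.6914 0.0000 0.0000 0.0000
63.5358 44.2856 15.4635 0.0000 0.0000 0.0000 0.0000

Δt=0.17900, u=1.22362, d=0.81725, q=0.49371, disc=e^(-rΔt)=0.98244
k=6 terminal: V=max(K-S,0) → 63.5358 44.2856 15.4635 0.0000 0.0000 0.0000 0.0000
k=5: j=0 S=47.3714 intr=54.8786 cont=53.0826 V=54.8786[EX]; j=1 S=70.9262 intr=31.3238 cont=29.5278 V=31.3238[EX]; j=2 S=106.1934 intr=0.0000 cont=7.6914 V=7.6914[hold]; j=3 S=158.9968 intr=0.0000 cont=0.0000 V=0.0000[hold]; j=4 S=238.0560 intr=0.0000 cont=0.0000 V=0.0000[hold]; j=5 S=356.4265 intr=0.0000 cont=0.0000 V=0.0000[hold]  S*(5)=70.9262
k=4: j=0 S=57.9644 intr=44.2856 cont=42.4896 V=44.2856[EX]; j=1 S=86.7865 intr=15.4635 cont=19.3109 V=19.3109[hold]; j=2 S=129.9400 intr=0.0000 cont=3.8257 V=3.8257[hold]; j=3 S=194.5511 intr=0.0000 cont=0.0000 V=0.0000[hold]; j=4 S=291.2893 intr=0.0000 cont=0.0000 V=0.0000[hold]  S*(4)=57.9644
k=3: j=0 S=70.9262 intr=31.3238 cont=31.3939 V=31.3939[hold]; j=1 S=106.1934 intr=0.0000 cont=11.4607 V=11.4607[hold]; j=2 S=158.9968 intr=0.0000 cont=1.9029 V=1.9029[hold]; j=3 S=238.0560 intr=0.0000 cont=0.0000 V=0.0000[hold]  S*(3)=-
k=2: j=0 S=86.7865 intr=15.4635 cont=21.1740 V=21.1740[hold]; j=1 S=129.9400 intr=0.0000 cont=6.6234 V=6.6234[hold]; j=2 S=194.5511 intr=0.0000 cont=0.9465 V=0.9465[hold]  S*(2)=-
k=1: j=0 S=106.1934 intr=0.0000 cont=13.7445 V=13.7445[hold]; j=1 S=158.9968 intr=0.0000 cont=3.7535 V=3.7535[hold]  S*(1)=-
k=0: j=0 S=129.9400 intr=0.0000 cont=8.6570 V=8.6570[hold]  S*(0)=-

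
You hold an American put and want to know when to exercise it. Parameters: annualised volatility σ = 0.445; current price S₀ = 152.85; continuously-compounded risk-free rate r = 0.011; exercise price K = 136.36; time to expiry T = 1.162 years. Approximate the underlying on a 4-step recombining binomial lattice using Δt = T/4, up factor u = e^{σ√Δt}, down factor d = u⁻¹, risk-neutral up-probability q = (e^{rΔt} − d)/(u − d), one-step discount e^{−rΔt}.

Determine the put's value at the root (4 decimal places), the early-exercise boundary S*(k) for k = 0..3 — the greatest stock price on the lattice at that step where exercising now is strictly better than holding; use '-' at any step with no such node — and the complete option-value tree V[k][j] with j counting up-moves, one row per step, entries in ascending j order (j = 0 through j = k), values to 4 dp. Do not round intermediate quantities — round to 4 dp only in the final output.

Δt=0.29050  u=1.27105  d=0.78675  q=0.44693  discount=0.99681
step 4 (expiry): payoffs max(K−S,0) = 77.7988 41.7499 0.0000 0.0000 0.0000
step 3: (k=3,j=0): S=74.4344, (K−S)⁺=61.9256, hold=61.4906 ⇒ V=61.9256 exercise | (k=3,j=1): S=120.2545, (K−S)⁺=16.1055, hold=23.0168 ⇒ V=23.0168 continue | (k=3,j=2): S=194.2806, (K−S)⁺=0.0000, hold=0.0000 ⇒ V=0.0000 continue | (k=3,j=3): S=313.8754, (K−S)⁺=0.0000, hold=0.0000 ⇒ V=0.0000 continue  boundary S*=74.4344
step 2: (k=2,j=0): S=94.6101, (K−S)⁺=41.7499, hold=44.3939 ⇒ V=44.3939 continue | (k=2,j=1): S=152.8500, (K−S)⁺=0.0000, hold=12.6892 ⇒ V=12.6892 continue | (k=2,j=2): S=246.9411, (K−S)⁺=0.0000, hold=0.0000 ⇒ V=0.0000 continue  boundary S*=-
step 1: (k=1,j=0): S=120.2545, (K−S)⁺=16.1055, hold=30.1276 ⇒ V=30.1276 continue | (k=1,j=1): S=194.2806, (K−S)⁺=0.0000, hold=6.9956 ⇒ V=6.9956 continue  boundary S*=-
step 0: (k=0,j=0): S=152.8500, (K−S)⁺=0.0000, hold=19.7260 ⇒ V=19.7260 continue  boundary S*=-

price = 19.7260
boundary = - - - 74.4344
tree:
19.7260
30.1276 6.9956
44.3939 12.6892 0.0000
61.9256 23.0168 0.0000 0.0000
77.7988 41.7499 0.0000 0.0000 0.0000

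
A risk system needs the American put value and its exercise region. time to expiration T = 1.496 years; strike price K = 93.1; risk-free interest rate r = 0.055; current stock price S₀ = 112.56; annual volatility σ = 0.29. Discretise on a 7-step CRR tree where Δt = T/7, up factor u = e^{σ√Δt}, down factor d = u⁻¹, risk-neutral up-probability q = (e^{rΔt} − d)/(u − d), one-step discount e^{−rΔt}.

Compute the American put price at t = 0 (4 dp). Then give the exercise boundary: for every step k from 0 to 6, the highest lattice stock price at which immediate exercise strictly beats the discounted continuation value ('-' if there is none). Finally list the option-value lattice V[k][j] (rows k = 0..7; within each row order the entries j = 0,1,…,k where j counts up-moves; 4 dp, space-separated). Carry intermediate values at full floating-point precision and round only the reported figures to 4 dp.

Δt=0.21371, u=1.14347, d=0.87453, q=0.51050, disc=e^(-rΔt)=0.98831
k=7 terminal: V=max(K-S,0) → 49.0629 35.5207 17.8142 0.0000 0.0000 0.0000 0.0000 0.0000
k=6: j=0 S=50.3550 intr=42.7450 cont=41.6571 V=42.7450[EX]; j=1 S=65.8400 intr=27.2600 cont=26.1721 V=27.2600[EX]; j=2 S=86.0869 intr=7.0131 cont=8.6182 V=8.6182[hold]; j=3 S=112.5600 intr=0.0000 cont=0.0000 V=0.0000[hold]; j=4 S=147.1741 intr=0.0000 cont=0.0000 V=0.0000[hold]; j=5 S=192.4325 intr=0.0000 cont=0.0000 V=0.0000[hold]; j=6 S=251.6087 intr=0.0000 cont=0.0000 V=0.0000[hold]  S*(6)=65.8400
k=5: j=0 S=57.5793 intr=35.5207 cont=34.4328 V=35.5207[EX]; j=1 S=75.2858 intr=17.8142 cont=17.5360 V=17.8142[EX]; j=2 S=98.4375 intr=0.0000 cont=4.1693 V=4.1693[hold]; j=3 S=128.7086 intr=0.0000 cont=0.0000 V=0.0000[hold]; j=4 S=168.2887 intr=0.0000 cont=0.0000 V=0.0000[hold]; j=5 S=220.0402 intr=0.0000 cont=0.0000 V=0.0000[hold]  S*(5)=75.2858
k=4: j=0 S=65.8400 intr=27.2600 cont=26.1721 V=27.2600[EX]; j=1 S=86.0869 intr=7.0131 cont=10.7217 V=10.7217[hold]; j=2 S=112.5600 intr=0.0000 cont=2.0170 V=2.0170[hold]; j=3 S=147.1741 intr=0.0000 cont=0.0000 V=0.0000[hold]; j=4 S=192.4325 intr=0.0000 cont=0.0000 V=0.0000[hold]  S*(4)=65.8400
k=3: j=0 S=75.2858 intr=17.8142 cont=18.5973 V=18.5973[hold]; j=1 S=98.4375 intr=0.0000 cont=6.2046 V=6.2046[hold]; j=2 S=128.7086 intr=0.0000 cont=0.9758 V=0.9758[hold]; j=3 S=168.2887 intr=0.0000 cont=0.0000 V=0.0000[hold]  S*(3)=-
k=2: j=0 S=86.0869 intr=7.0131 cont=12.1275 V=12.1275[hold]; j=1 S=112.5600 intr=0.0000 cont=3.4940 V=3.4940[hold]; j=2 S=147.1741 intr=0.0000 cont=0.4721 V=0.4721[hold]  S*(2)=-
k=1: j=0 S=98.4375 intr=0.0000 cont=7.6299 V=7.6299[hold]; j=1 S=128.7086 intr=0.0000 cont=1.9285 V=1.9285[hold]  S*(1)=-
k=0: j=0 S=112.5600 intr=0.0000 cont=4.6642 V=4.6642[hold]  S*(0)=-

price = 4.6642
boundary = - - - - 65.8400 75.2858 65.8400
tree:
4.6642
7.6299 1.9285
12.1275 3.4940 0.4721
18.5973 6.2046 0.9758 0.0000
27.2600 10.7217 2.0170 0.0000 0.0000
35.5207 17.8142 4.1693 0.0000 0.0000 0.0000
42.7450 27.2600 8.6182 0.0000 0.0000 0.0000 0.0000
49.0629 35.5207 17.8142 0.0000 0.0000 0.0000 0.0000 0.0000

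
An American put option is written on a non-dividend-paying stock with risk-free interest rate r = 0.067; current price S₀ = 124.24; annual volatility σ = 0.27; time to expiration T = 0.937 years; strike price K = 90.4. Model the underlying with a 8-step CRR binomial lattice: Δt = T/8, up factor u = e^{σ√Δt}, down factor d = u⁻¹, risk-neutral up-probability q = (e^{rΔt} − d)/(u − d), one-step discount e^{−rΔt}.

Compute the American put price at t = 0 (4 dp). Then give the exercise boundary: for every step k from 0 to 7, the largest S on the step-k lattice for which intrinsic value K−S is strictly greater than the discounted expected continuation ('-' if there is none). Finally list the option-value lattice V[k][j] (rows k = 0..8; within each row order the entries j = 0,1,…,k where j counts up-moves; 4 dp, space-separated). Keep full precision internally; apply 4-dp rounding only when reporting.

price = 0.9621
boundary = - - - - - - 71.3640 78.2726
tree:
0.9621
1.6853 0.3077
2.8998 0.5876 0.0534
4.8810 1.1112 0.1121 0.0000
7.9927 2.0766 0.2351 0.0000 0.0000
12.6320 3.8227 0.4931 0.0000 0.0000 0.0000
19.0360 6.9000 1.0342 0.0000 0.0000 0.0000 0.0000
25.3348 12.1274 2.1693 0.0000 0.0000 0.0000 0.0000 0.0000
31.0776 19.0360 4.5500 0.0000 0.0000 0.0000 0.0000 0.0000 0.0000

Δt=0.11713, u=1.09681, d=0.91174, q=0.51948, disc=e^(-rΔt)=0.99218
k=8 terminal: V=max(K-S,0) → 31.0776 19.0360 4.5500 0.0000 0.0000 0.0000 0.0000 0.0000 0.0000
k=7: j=0 S=65.0652 intr=25.3348 cont=24.6281 V=25.3348[EX]; j=1 S=78.2726 intr=12.1274 cont=11.4208 V=12.1274[EX]; j=2 S=94.1609 intr=0.0000 cont=2.1693 V=2.1693[hold]; j=3 S=113.2742 intr=0.0000 cont=0.0000 V=0.0000[hold]; j=4 S=136.2673 intr=0.0000 cont=0.0000 V=0.0000[hold]; j=5 S=163.9277 intr=0.0000 cont=0.0000 V=0.0000[hold]; j=6 S=197.2028 intr=0.0000 cont=0.0000 V=0.0000[hold]; j=7 S=237.2323 intr=0.0000 cont=0.0000 V=0.0000[hold]  S*(7)=78.2726
k=6: j=0 S=71.3640 intr=19.0360 cont=18.3293 V=19.0360[EX]; j=1 S=85.8500 intr=4.5500 cont=6.9000 V=6.9000[hold]; j=2 S=103.2763 intr=0.0000 cont=1.0342 V=1.0342[hold]; j=3 S=124.2400 intr=0.0000 cont=0.0000 V=0.0000[hold]; j=4 S=149.4590 intr=0.0000 cont=0.0000 V=0.0000[hold]; j=5 S=179.7972 intr=0.0000 cont=0.0000 V=0.0000[hold]; j=6 S=216.2935 intr=0.0000 cont=0.0000 V=0.0000[hold]  S*(6)=71.3640
k=5: j=0 S=78.2726 intr=12.1274 cont=12.6320 V=12.6320[hold]; j=1 S=94.1609 intr=0.0000 cont=3.8227 V=3.8227[hold]; j=2 S=113.2742 intr=0.0000 cont=0.4931 V=0.4931[hold]; j=3 S=136.2673 intr=0.0000 cont=0.0000 V=0.0000[hold]; j=4 S=163.9277 intr=0.0000 cont=0.0000 V=0.0000[hold]; j=5 S=197.2028 intr=0.0000 cont=0.0000 V=0.0000[hold]  S*(5)=-
k=4: j=0 S=85.8500 intr=4.5500 cont=7.9927 V=7.9927[hold]; j=1 S=103.2763 intr=0.0000 cont=2.0766 V=2.0766[hold]; j=2 S=124.2400 intr=0.0000 cont=0.2351 V=0.2351[hold]; j=3 S=149.4590 intr=0.0000 cont=0.0000 V=0.0000[hold]; j=4 S=179.7972 intr=0.0000 cont=0.0000 V=0.0000[hold]  S*(4)=-
k=3: j=0 S=94.1609 intr=0.0000 cont=4.8810 V=4.8810[hold]; j=1 S=113.2742 intr=0.0000 cont=1.1112 V=1.1112[hold]; j=2 S=136.2673 intr=0.0000 cont=0.1121 V=0.1121[hold]; j=3 S=163.9277 intr=0.0000 cont=0.0000 V=0.0000[hold]  S*(3)=-
k=2: j=0 S=103.2763 intr=0.0000 cont=2.8998 V=2.8998[hold]; j=1 S=124.2400 intr=0.0000 cont=0.5876 V=0.5876[hold]; j=2 S=149.4590 intr=0.0000 cont=0.0534 V=0.0534[hold]  S*(2)=-
k=1: j=0 S=113.2742 intr=0.0000 cont=1.6853 V=1.6853[hold]; j=1 S=136.2673 intr=0.0000 cont=0.3077 V=0.3077[hold]  S*(1)=-
k=0: j=0 S=124.2400 intr=0.0000 cont=0.9621 V=0.9621[hold]  S*(0)=-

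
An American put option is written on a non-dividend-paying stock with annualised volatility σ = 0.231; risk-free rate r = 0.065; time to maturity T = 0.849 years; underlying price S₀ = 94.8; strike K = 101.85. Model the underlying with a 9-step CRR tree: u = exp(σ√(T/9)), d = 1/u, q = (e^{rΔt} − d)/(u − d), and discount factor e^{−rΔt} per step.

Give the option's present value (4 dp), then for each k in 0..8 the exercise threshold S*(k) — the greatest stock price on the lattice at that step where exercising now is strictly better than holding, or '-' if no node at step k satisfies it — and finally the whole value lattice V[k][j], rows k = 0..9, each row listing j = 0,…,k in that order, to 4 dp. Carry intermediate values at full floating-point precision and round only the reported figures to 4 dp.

price = 9.9006
boundary = - - 82.2589 76.6250 82.2589 88.3071 82.2589 88.3071 94.8000
tree:
9.9006
14.1523 6.1786
19.5911 9.4085 3.3353
25.2250 13.8457 5.5134 1.4084
30.4731 19.5911 8.8216 2.5917 0.3567
35.3617 25.2250 13.5429 4.6631 0.7522 0.0039
39.9155 30.4731 19.5911 8.1325 1.5860 0.0084 0.0000
44.1574 35.3617 25.2250 13.5429 3.3439 0.0177 0.0000 0.0000
48.1088 39.9155 30.4731 19.5911 7.0500 0.0376 0.0000 0.0000 0.0000
51.7896 44.1574 35.3617 25.2250 13.5429 0.0797 0.0000 0.0000 0.0000 0.0000

params: Δt=0.09433 u=1.07353 d=0.93151 q=0.52558 e^(-rΔt)=0.99389
t_9 payoffs: 51.7896 44.1574 35.3617 25.2250 13.5429 0.0797 0.0000 0.0000 0.0000 0.0000
t_8: node(8,0) S=53.7412 payoff=48.1088 vs cont=47.4862 → 48.1088 [stop]  node(8,1) S=61.9345 payoff=39.9155 vs cont=39.2929 → 39.9155 [stop]  node(8,2) S=71.3769 payoff=30.4731 vs cont=29.8505 → 30.4731 [stop]  node(8,3) S=82.2589 payoff=19.5911 vs cont=18.9685 → 19.5911 [stop]  node(8,4) S=94.8000 payoff=7.0500 vs cont=6.4274 → 7.0500 [stop]  node(8,5) S=109.2531 payoff=0.0000 vs cont=0.0376 → 0.0376 [wait]  node(8,6) S=125.9096 payoff=0.0000 vs cont=0.0000 → 0.0000 [wait]  node(8,7) S=145.1056 payoff=0.0000 vs cont=0.0000 → 0.0000 [wait]  node(8,8) S=167.2282 payoff=0.0000 vs cont=0.0000 → 0.0000 [wait]  ⇒ S*(8)=94.8000
t_7: node(7,0) S=57.6926 payoff=44.1574 vs cont=43.5348 → 44.1574 [stop]  node(7,1) S=66.4883 payoff=35.3617 vs cont=34.7391 → 35.3617 [stop]  node(7,2) S=76.6250 payoff=25.2250 vs cont=24.6024 → 25.2250 [stop]  node(7,3) S=88.3071 payoff=13.5429 vs cont=12.9203 → 13.5429 [stop]  node(7,4) S=101.7703 payoff=0.0797 vs cont=3.3439 → 3.3439 [wait]  node(7,5) S=117.2860 payoff=0.0000 vs cont=0.0177 → 0.0177 [wait]  node(7,6) S=135.1673 payoff=0.0000 vs cont=0.0000 → 0.0000 [wait]  node(7,7) S=155.7747 payoff=0.0000 vs cont=0.0000 → 0.0000 [wait]  ⇒ S*(7)=88.3071
t_6: node(6,0) S=61.9345 payoff=39.9155 vs cont=39.2929 → 39.9155 [stop]  node(6,1) S=71.3769 payoff=30.4731 vs cont=29.8505 → 30.4731 [stop]  node(6,2) S=82.2589 payoff=19.5911 vs cont=18.9685 → 19.5911 [stop]  node(6,3) S=94.8000 payoff=7.0500 vs cont=8.1325 → 8.1325 [wait]  node(6,4) S=109.2531 payoff=0.0000 vs cont=1.5860 → 1.5860 [wait]  node(6,5) S=125.9096 payoff=0.0000 vs cont=0.0084 → 0.0084 [wait]  node(6,6) S=145.1056 payoff=0.0000 vs cont=0.0000 → 0.0000 [wait]  ⇒ S*(6)=82.2589
t_5: node(5,0) S=66.4883 payoff=35.3617 vs cont=34.7391 → 35.3617 [stop]  node(5,1) S=76.6250 payoff=25.2250 vs cont=24.6024 → 25.2250 [stop]  node(5,2) S=88.3071 payoff=13.5429 vs cont=13.4857 → 13.5429 [stop]  node(5,3) S=101.7703 payoff=0.0797 vs cont=4.6631 → 4.6631 [wait]  node(5,4) S=117.2860 payoff=0.0000 vs cont=0.7522 → 0.7522 [wait]  node(5,5) S=135.1673 payoff=0.0000 vs cont=0.0039 → 0.0039 [wait]  ⇒ S*(5)=88.3071
t_4: node(4,0) S=71.3769 payoff=30.4731 vs cont=29.8505 → 30.4731 [stop]  node(4,1) S=82.2589 payoff=19.5911 vs cont=18.9685 → 19.5911 [stop]  node(4,2) S=94.8000 payoff=7.0500 vs cont=8.8216 → 8.8216 [wait]  node(4,3) S=109.2531 payoff=0.0000 vs cont=2.5917 → 2.5917 [wait]  node(4,4) S=125.9096 payoff=0.0000 vs cont=0.3567 → 0.3567 [wait]  ⇒ S*(4)=82.2589
t_3: node(3,0) S=76.6250 payoff=25.2250 vs cont=24.6024 → 25.2250 [stop]  node(3,1) S=88.3071 payoff=13.5429 vs cont=13.8457 → 13.8457 [wait]  node(3,2) S=101.7703 payoff=0.0797 vs cont=5.5134 → 5.5134 [wait]  node(3,3) S=117.2860 payoff=0.0000 vs cont=1.4084 → 1.4084 [wait]  ⇒ S*(3)=76.6250
t_2: node(2,0) S=82.2589 payoff=19.5911 vs cont=19.1267 → 19.5911 [stop]  node(2,1) S=94.8000 payoff=7.0500 vs cont=9.4085 → 9.4085 [wait]  node(2,2) S=109.2531 payoff=0.0000 vs cont=3.3353 → 3.3353 [wait]  ⇒ S*(2)=82.2589
t_1: node(1,0) S=88.3071 payoff=13.5429 vs cont=14.1523 → 14.1523 [wait]  node(1,1) S=101.7703 payoff=0.0797 vs cont=6.1786 → 6.1786 [wait]  ⇒ S*(1)=-
t_0: node(0,0) S=94.8000 payoff=7.0500 vs cont=9.9006 → 9.9006 [wait]  ⇒ S*(0)=-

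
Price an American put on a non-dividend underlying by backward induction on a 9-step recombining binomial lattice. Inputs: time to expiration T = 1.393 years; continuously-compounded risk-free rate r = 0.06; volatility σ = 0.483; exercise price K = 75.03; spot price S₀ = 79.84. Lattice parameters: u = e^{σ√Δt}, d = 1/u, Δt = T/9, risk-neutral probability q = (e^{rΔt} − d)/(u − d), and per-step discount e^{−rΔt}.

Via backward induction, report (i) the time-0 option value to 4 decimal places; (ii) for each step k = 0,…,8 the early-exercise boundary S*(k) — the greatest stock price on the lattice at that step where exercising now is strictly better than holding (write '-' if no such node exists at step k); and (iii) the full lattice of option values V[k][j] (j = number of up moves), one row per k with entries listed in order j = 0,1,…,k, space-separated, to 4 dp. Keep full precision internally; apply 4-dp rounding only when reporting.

price = 12.7875
boundary = - - - - 37.3354 45.1487 37.3354 45.1487 54.5972
tree:
12.7875
17.5140 7.8562
23.3378 11.4722 4.0457
30.1600 16.3152 6.3874 1.5577
37.6946 22.4900 9.8651 2.6997 0.3363
44.1558 29.8813 14.8272 4.6184 0.6491 0.0000
49.4989 37.6946 21.5284 7.7709 1.2528 0.0000 0.0000
53.9172 44.1558 29.8813 12.7924 2.4180 0.0000 0.0000 0.0000
57.5710 49.4989 37.6946 20.4328 4.6667 0.0000 0.0000 0.0000 0.0000
60.5924 53.9172 44.1558 29.8813 9.0070 0.0000 0.0000 0.0000 0.0000 0.0000

Δt=0.15478, u=1.20927, d=0.82694, q=0.47704, disc=e^(-rΔt)=0.99076
k=9 terminal: V=max(K-S,0) → 60.5924 53.9172 44.1558 29.8813 9.0070 0.0000 0.0000 0.0000 0.0000 0.0000
k=8: j=0 S=17.4590 intr=57.5710 cont=56.8774 V=57.5710[EX]; j=1 S=25.5311 intr=49.4989 cont=48.8053 V=49.4989[EX]; j=2 S=37.3354 intr=37.6946 cont=37.0011 V=37.6946[EX]; j=3 S=54.5972 intr=20.4328 cont=19.7392 V=20.4328[EX]; j=4 S=79.8400 intr=0.0000 cont=4.6667 V=4.6667[hold]; j=5 S=116.7537 intr=0.0000 cont=0.0000 V=0.0000[hold]; j=6 S=170.7343 intr=0.0000 cont=0.0000 V=0.0000[hold]; j=7 S=249.6725 intr=0.0000 cont=0.0000 V=0.0000[hold]; j=8 S=365.1076 intr=0.0000 cont=0.0000 V=0.0000[hold]  S*(8)=54.5972
k=7: j=0 S=21.1128 intr=53.9172 cont=53.2237 V=53.9172[EX]; j=1 S=30.8742 intr=44.1558 cont=43.4623 V=44.1558[EX]; j=2 S=45.1487 intr=29.8813 cont=29.1877 V=29.8813[EX]; j=3 S=66.0230 intr=9.0070 cont=12.7924 V=12.7924[hold]; j=4 S=96.5485 intr=0.0000 cont=2.4180 V=2.4180[hold]; j=5 S=141.1873 intr=0.0000 cont=0.0000 V=0.0000[hold]; j=6 S=206.4647 intr=0.0000 cont=0.0000 V=0.0000[hold]; j=7 S=301.9227 intr=0.0000 cont=0.0000 V=0.0000[hold]  S*(7)=45.1487
k=6: j=0 S=25.5311 intr=49.4989 cont=48.8053 V=49.4989[EX]; j=1 S=37.3354 intr=37.6946 cont=37.0011 V=37.6946[EX]; j=2 S=54.5972 intr=20.4328 cont=21.5284 V=21.5284[hold]; j=3 S=79.8400 intr=0.0000 cont=7.7709 V=7.7709[hold]; j=4 S=116.7537 intr=0.0000 cont=1.2528 V=1.2528[hold]; j=5 S=170.7343 intr=0.0000 cont=0.0000 V=0.0000[hold]; j=6 S=249.6725 intr=0.0000 cont=0.0000 V=0.0000[hold]  S*(6)=37.3354
k=5: j=0 S=30.8742 intr=44.1558 cont=43.4623 V=44.1558[EX]; j=1 S=45.1487 intr=29.8813 cont=29.7055 V=29.8813[EX]; j=2 S=66.0230 intr=9.0070 cont=14.8272 V=14.8272[hold]; j=3 S=96.5485 intr=0.0000 cont=4.6184 V=4.6184[hold]; j=4 S=141.1873 intr=0.0000 cont=0.6491 V=0.6491[hold]; j=5 S=206.4647 intr=0.0000 cont=0.0000 V=0.0000[hold]  S*(5)=45.1487
k=4: j=0 S=37.3354 intr=37.6946 cont=37.0011 V=37.6946[EX]; j=1 S=54.5972 intr=20.4328 cont=22.4900 V=22.4900[hold]; j=2 S=79.8400 intr=0.0000 cont=9.8651 V=9.8651[hold]; j=3 S=116.7537 intr=0.0000 cont=2.6997 V=2.6997[hold]; j=4 S=170.7343 intr=0.0000 cont=0.3363 V=0.3363[hold]  S*(4)=37.3354
k=3: j=0 S=45.1487 intr=29.8813 cont=30.1600 V=30.1600[hold]; j=1 S=66.0230 intr=9.0070 cont=16.3152 V=16.3152[hold]; j=2 S=96.5485 intr=0.0000 cont=6.3874 V=6.3874[hold]; j=3 S=141.1873 intr=0.0000 cont=1.5577 V=1.5577[hold]  S*(3)=-
k=2: j=0 S=54.5972 intr=20.4328 cont=23.3378 V=23.3378[hold]; j=1 S=79.8400 intr=0.0000 cont=11.4722 V=11.4722[hold]; j=2 S=116.7537 intr=0.0000 cont=4.0457 V=4.0457[hold]  S*(2)=-
k=1: j=0 S=66.0230 intr=9.0070 cont=17.5140 V=17.5140[hold]; j=1 S=96.5485 intr=0.0000 cont=7.8562 V=7.8562[hold]  S*(1)=-
k=0: j=0 S=79.8400 intr=0.0000 cont=12.7875 V=12.7875[hold]  S*(0)=-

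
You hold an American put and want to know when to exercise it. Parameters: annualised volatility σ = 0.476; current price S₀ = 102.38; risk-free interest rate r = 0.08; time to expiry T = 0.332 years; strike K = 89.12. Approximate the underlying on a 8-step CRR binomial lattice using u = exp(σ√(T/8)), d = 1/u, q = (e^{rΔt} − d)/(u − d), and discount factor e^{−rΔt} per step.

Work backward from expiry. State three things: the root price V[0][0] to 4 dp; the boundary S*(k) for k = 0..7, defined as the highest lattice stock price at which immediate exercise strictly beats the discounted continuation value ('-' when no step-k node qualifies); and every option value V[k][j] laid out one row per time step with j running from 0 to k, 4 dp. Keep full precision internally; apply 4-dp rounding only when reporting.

Δt=0.04150, u=1.10183, d=0.90758, q=0.49290, disc=e^(-rΔt)=0.99669
k=8 terminal: V=max(K-S,0) → 41.9884 31.9013 19.6554 4.7886 0.0000 0.0000 0.0000 0.0000 0.0000
k=7: j=0 S=51.9308 intr=37.1892 cont=36.8938 V=37.1892[EX]; j=1 S=63.0450 intr=26.0750 cont=25.7796 V=26.0750[EX]; j=2 S=76.5379 intr=12.5821 cont=12.2867 V=12.5821[EX]; j=3 S=92.9185 intr=0.0000 cont=2.4203 V=2.4203[hold]; j=4 S=112.8049 intr=0.0000 cont=0.0000 V=0.0000[hold]; j=5 S=136.9474 intr=0.0000 cont=0.0000 V=0.0000[hold]; j=6 S=166.2569 intr=0.0000 cont=0.0000 V=0.0000[hold]; j=7 S=201.8392 intr=0.0000 cont=0.0000 V=0.0000[hold]  S*(7)=76.5379
k=6: j=0 S=57.2187 intr=31.9013 cont=31.6060 V=31.9013[EX]; j=1 S=69.4646 intr=19.6554 cont=19.3600 V=19.6554[EX]; j=2 S=84.3314 intr=4.7886 cont=7.5483 V=7.5483[hold]; j=3 S=102.3800 intr=0.0000 cont=1.2233 V=1.2233[hold]; j=4 S=124.2914 intr=0.0000 cont=0.0000 V=0.0000[hold]; j=5 S=150.8922 intr=0.0000 cont=0.0000 V=0.0000[hold]; j=6 S=183.1861 intr=0.0000 cont=0.0000 V=0.0000[hold]  S*(6)=69.4646
k=5: j=0 S=63.0450 intr=26.0750 cont=25.7796 V=26.0750[EX]; j=1 S=76.5379 intr=12.5821 cont=13.6425 V=13.6425[hold]; j=2 S=92.9185 intr=0.0000 cont=4.4160 V=4.4160[hold]; j=3 S=112.8049 intr=0.0000 cont=0.6183 V=0.6183[hold]; j=4 S=136.9474 intr=0.0000 cont=0.0000 V=0.0000[hold]; j=5 S=166.2569 intr=0.0000 cont=0.0000 V=0.0000[hold]  S*(5)=63.0450
k=4: j=0 S=69.4646 intr=19.6554 cont=19.8809 V=19.8809[hold]; j=1 S=84.3314 intr=4.7886 cont=9.0646 V=9.0646[hold]; j=2 S=102.3800 intr=0.0000 cont=2.5357 V=2.5357[hold]; j=3 S=124.2914 intr=0.0000 cont=0.3125 V=0.3125[hold]; j=4 S=150.8922 intr=0.0000 cont=0.0000 V=0.0000[hold]  S*(4)=-
k=3: j=0 S=76.5379 intr=12.5821 cont=14.5014 V=14.5014[hold]; j=1 S=92.9185 intr=0.0000 cont=5.8271 V=5.8271[hold]; j=2 S=112.8049 intr=0.0000 cont=1.4351 V=1.4351[hold]; j=3 S=136.9474 intr=0.0000 cont=0.1579 V=0.1579[hold]  S*(3)=-
k=2: j=0 S=84.3314 intr=4.7886 cont=10.1920 V=10.1920[hold]; j=1 S=102.3800 intr=0.0000 cont=3.6502 V=3.6502[hold]; j=2 S=124.2914 intr=0.0000 cont=0.8029 V=0.8029[hold]  S*(2)=-
k=1: j=0 S=92.9185 intr=0.0000 cont=6.9444 V=6.9444[hold]; j=1 S=112.8049 intr=0.0000 cont=2.2393 V=2.2393[hold]  S*(1)=-
k=0: j=0 S=102.3800 intr=0.0000 cont=4.6100 V=4.6100[hold]  S*(0)=-

price = 4.6100
boundary = - - - - - 63.0450 69.4646 76.5379
tree:
4.6100
6.9444 2.2393
10.1920 3.6502 0.8029
14.5014 5.8271 1.4351 0.1579
19.8809 9.0646 2.5357 0.3125 0.0000
26.0750 13.6425 4.4160 0.6183 0.0000 0.0000
31.9013 19.6554 7.5483 1.2233 0.0000 0.0000 0.0000
37.1892 26.0750 12.5821 2.4203 0.0000 0.0000 0.0000 0.0000
41.9884 31.9013 19.6554 4.7886 0.0000 0.0000 0.0000 0.0000 0.0000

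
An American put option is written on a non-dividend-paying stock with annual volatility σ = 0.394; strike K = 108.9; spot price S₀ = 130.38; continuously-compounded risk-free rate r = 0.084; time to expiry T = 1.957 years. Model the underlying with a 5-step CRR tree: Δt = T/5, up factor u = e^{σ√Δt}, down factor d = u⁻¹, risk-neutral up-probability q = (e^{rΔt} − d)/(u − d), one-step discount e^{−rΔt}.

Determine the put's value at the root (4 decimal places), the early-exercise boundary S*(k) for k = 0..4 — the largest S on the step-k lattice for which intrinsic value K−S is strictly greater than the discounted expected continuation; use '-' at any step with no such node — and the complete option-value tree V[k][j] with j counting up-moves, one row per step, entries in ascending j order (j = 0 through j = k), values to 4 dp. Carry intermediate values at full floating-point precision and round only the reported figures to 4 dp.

price = 10.9030
boundary = - - - 62.2383 79.6359
tree:
10.9030
18.3730 4.3249
29.9660 8.2601 0.7659
46.6617 15.6337 1.6016 0.0000
60.2585 29.2641 3.3491 0.0000 0.0000
70.8849 46.6617 7.0033 0.0000 0.0000 0.0000

Δt=0.39140  u=1.27953  d=0.78154  q=0.50580  discount=0.96766
step 5 (expiry): payoffs max(K−S,0) = 70.8849 46.6617 7.0033 0.0000 0.0000 0.0000
step 4: (k=4,j=0): S=48.6415, (K−S)⁺=60.2585, hold=56.7364 ⇒ V=60.2585 exercise | (k=4,j=1): S=79.6359, (K−S)⁺=29.2641, hold=25.7420 ⇒ V=29.2641 exercise | (k=4,j=2): S=130.3800, (K−S)⁺=0.0000, hold=3.3491 ⇒ V=3.3491 continue | (k=4,j=3): S=213.4583, (K−S)⁺=0.0000, hold=0.0000 ⇒ V=0.0000 continue | (k=4,j=4): S=349.4743, (K−S)⁺=0.0000, hold=0.0000 ⇒ V=0.0000 continue  boundary S*=79.6359
step 3: (k=3,j=0): S=62.2383, (K−S)⁺=46.6617, hold=43.1395 ⇒ V=46.6617 exercise | (k=3,j=1): S=101.8967, (K−S)⁺=7.0033, hold=15.6337 ⇒ V=15.6337 continue | (k=3,j=2): S=166.8253, (K−S)⁺=0.0000, hold=1.6016 ⇒ V=1.6016 continue | (k=3,j=3): S=273.1267, (K−S)⁺=0.0000, hold=0.0000 ⇒ V=0.0000 continue  boundary S*=62.2383
step 2: (k=2,j=0): S=79.6359, (K−S)⁺=29.2641, hold=29.9660 ⇒ V=29.9660 continue | (k=2,j=1): S=130.3800, (K−S)⁺=0.0000, hold=8.2601 ⇒ V=8.2601 continue | (k=2,j=2): S=213.4583, (K−S)⁺=0.0000, hold=0.7659 ⇒ V=0.7659 continue  boundary S*=-
step 1: (k=1,j=0): S=101.8967, (K−S)⁺=7.0033, hold=18.3730 ⇒ V=18.3730 continue | (k=1,j=1): S=166.8253, (K−S)⁺=0.0000, hold=4.3249 ⇒ V=4.3249 continue  boundary S*=-
step 0: (k=0,j=0): S=130.3800, (K−S)⁺=0.0000, hold=10.9030 ⇒ V=10.9030 continue  boundary S*=-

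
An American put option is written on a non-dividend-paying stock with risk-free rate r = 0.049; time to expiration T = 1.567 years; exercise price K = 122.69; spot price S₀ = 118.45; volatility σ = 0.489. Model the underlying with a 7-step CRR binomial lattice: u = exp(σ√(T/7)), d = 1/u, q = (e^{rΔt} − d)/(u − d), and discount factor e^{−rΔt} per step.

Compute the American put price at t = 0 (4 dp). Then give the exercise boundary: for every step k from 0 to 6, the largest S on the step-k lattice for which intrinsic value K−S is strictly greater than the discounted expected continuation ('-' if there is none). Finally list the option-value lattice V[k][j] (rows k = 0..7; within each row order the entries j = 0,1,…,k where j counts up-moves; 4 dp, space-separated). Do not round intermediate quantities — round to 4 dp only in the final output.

Δt=0.22386  u=1.26032  d=0.79345  q=0.46604  discount=0.98909
step 7 (expiry): payoffs max(K−S,0) = 99.2382 85.4391 63.5208 28.7057 0.0000 0.0000 0.0000 0.0000
step 6: (k=6,j=0): S=29.5567, (K−S)⁺=93.1333, hold=91.7948 ⇒ V=93.1333 exercise | (k=6,j=1): S=46.9479, (K−S)⁺=75.7421, hold=74.4037 ⇒ V=75.7421 exercise | (k=6,j=2): S=74.5720, (K−S)⁺=48.1180, hold=46.7796 ⇒ V=48.1180 exercise | (k=6,j=3): S=118.4500, (K−S)⁺=4.2400, hold=15.1605 ⇒ V=15.1605 continue | (k=6,j=4): S=188.1458, (K−S)⁺=0.0000, hold=0.0000 ⇒ V=0.0000 continue | (k=6,j=5): S=298.8506, (K−S)⁺=0.0000, hold=0.0000 ⇒ V=0.0000 continue | (k=6,j=6): S=474.6940, (K−S)⁺=0.0000, hold=0.0000 ⇒ V=0.0000 continue  boundary S*=74.5720
step 5: (k=5,j=0): S=37.2509, (K−S)⁺=85.4391, hold=84.1007 ⇒ V=85.4391 exercise | (k=5,j=1): S=59.1692, (K−S)⁺=63.5208, hold=62.1824 ⇒ V=63.5208 exercise | (k=5,j=2): S=93.9843, (K−S)⁺=28.7057, hold=32.4011 ⇒ V=32.4011 continue | (k=5,j=3): S=149.2845, (K−S)⁺=0.0000, hold=8.0068 ⇒ V=8.0068 continue | (k=5,j=4): S=237.1234, (K−S)⁺=0.0000, hold=0.0000 ⇒ V=0.0000 continue | (k=5,j=5): S=376.6465, (K−S)⁺=0.0000, hold=0.0000 ⇒ V=0.0000 continue  boundary S*=59.1692
step 4: (k=4,j=0): S=46.9479, (K−S)⁺=75.7421, hold=74.4037 ⇒ V=75.7421 exercise | (k=4,j=1): S=74.5720, (K−S)⁺=48.1180, hold=48.4830 ⇒ V=48.4830 continue | (k=4,j=2): S=118.4500, (K−S)⁺=4.2400, hold=20.8029 ⇒ V=20.8029 continue | (k=4,j=3): S=188.1458, (K−S)⁺=0.0000, hold=4.2287 ⇒ V=4.2287 continue | (k=4,j=4): S=298.8506, (K−S)⁺=0.0000, hold=0.0000 ⇒ V=0.0000 continue  boundary S*=46.9479
step 3: (k=3,j=0): S=59.1692, (K−S)⁺=63.5208, hold=62.3506 ⇒ V=63.5208 exercise | (k=3,j=1): S=93.9843, (K−S)⁺=28.7057, hold=35.1948 ⇒ V=35.1948 continue | (k=3,j=2): S=149.2845, (K−S)⁺=0.0000, hold=12.9360 ⇒ V=12.9360 continue | (k=3,j=3): S=237.1234, (K−S)⁺=0.0000, hold=2.2333 ⇒ V=2.2333 continue  boundary S*=59.1692
step 2: (k=2,j=0): S=74.5720, (K−S)⁺=48.1180, hold=49.7708 ⇒ V=49.7708 continue | (k=2,j=1): S=118.4500, (K−S)⁺=4.2400, hold=24.5505 ⇒ V=24.5505 continue | (k=2,j=2): S=188.1458, (K−S)⁺=0.0000, hold=7.8614 ⇒ V=7.8614 continue  boundary S*=-
step 1: (k=1,j=0): S=93.9843, (K−S)⁺=28.7057, hold=37.6024 ⇒ V=37.6024 continue | (k=1,j=1): S=149.2845, (K−S)⁺=0.0000, hold=16.5898 ⇒ V=16.5898 continue  boundary S*=-
step 0: (k=0,j=0): S=118.4500, (K−S)⁺=4.2400, hold=27.5063 ⇒ V=27.5063 continue  boundary S*=-

price = 27.5063
boundary = - - - 59.1692 46.9479 59.1692 74.5720
tree:
27.5063
37.6024 16.5898
49.7708 24.5505 7.8614
63.5208 35.1948 12.9360 2.2333
75.7421 48.4830 20.8029 4.2287 0.0000
85.4391 63.5208 32.4011 8.0068 0.0000 0.0000
93.1333 75.7421 48.1180 15.1605 0.0000 0.0000 0.0000
99.2382 85.4391 63.5208 28.7057 0.0000 0.0000 0.0000 0.0000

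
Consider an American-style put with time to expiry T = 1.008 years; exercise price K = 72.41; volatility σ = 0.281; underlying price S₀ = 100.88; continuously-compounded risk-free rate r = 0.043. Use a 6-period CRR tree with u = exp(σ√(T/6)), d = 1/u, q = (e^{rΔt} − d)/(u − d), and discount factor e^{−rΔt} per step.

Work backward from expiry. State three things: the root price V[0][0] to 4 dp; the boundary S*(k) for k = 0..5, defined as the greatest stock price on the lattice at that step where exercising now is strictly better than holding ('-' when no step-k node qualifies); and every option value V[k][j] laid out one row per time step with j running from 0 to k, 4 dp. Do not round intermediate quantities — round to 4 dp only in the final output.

price = 1.1031
boundary = - - - - - 56.7158
tree:
1.1031
1.9737 0.2575
3.4702 0.5214 0.0000
5.9608 1.0559 0.0000 0.0000
9.9106 2.1385 0.0000 0.0000 0.0000
15.6942 4.3308 0.0000 0.0000 0.0000 0.0000
21.8643 8.7709 0.0000 0.0000 0.0000 0.0000 0.0000

Δt=0.16800  u=1.12207  d=0.89121  q=0.50264  discount=0.99280
step 6 (expiry): payoffs max(K−S,0) = 21.8643 8.7709 0.0000 0.0000 0.0000 0.0000 0.0000
step 5: (k=5,j=0): S=56.7158, (K−S)⁺=15.6942, hold=15.1730 ⇒ V=15.6942 exercise | (k=5,j=1): S=71.4076, (K−S)⁺=1.0024, hold=4.3308 ⇒ V=4.3308 continue | (k=5,j=2): S=89.9052, (K−S)⁺=0.0000, hold=0.0000 ⇒ V=0.0000 continue | (k=5,j=3): S=113.1945, (K−S)⁺=0.0000, hold=0.0000 ⇒ V=0.0000 continue | (k=5,j=4): S=142.5167, (K−S)⁺=0.0000, hold=0.0000 ⇒ V=0.0000 continue | (k=5,j=5): S=179.4345, (K−S)⁺=0.0000, hold=0.0000 ⇒ V=0.0000 continue  boundary S*=56.7158
step 4: (k=4,j=0): S=63.6391, (K−S)⁺=8.7709, hold=9.9106 ⇒ V=9.9106 continue | (k=4,j=1): S=80.1244, (K−S)⁺=0.0000, hold=2.1385 ⇒ V=2.1385 continue | (k=4,j=2): S=100.8800, (K−S)⁺=0.0000, hold=0.0000 ⇒ V=0.0000 continue | (k=4,j=3): S=127.0122, (K−S)⁺=0.0000, hold=0.0000 ⇒ V=0.0000 continue | (k=4,j=4): S=159.9137, (K−S)⁺=0.0000, hold=0.0000 ⇒ V=0.0000 continue  boundary S*=-
step 3: (k=3,j=0): S=71.4076, (K−S)⁺=1.0024, hold=5.9608 ⇒ V=5.9608 continue | (k=3,j=1): S=89.9052, (K−S)⁺=0.0000, hold=1.0559 ⇒ V=1.0559 continue | (k=3,j=2): S=113.1945, (K−S)⁺=0.0000, hold=0.0000 ⇒ V=0.0000 continue | (k=3,j=3): S=142.5167, (K−S)⁺=0.0000, hold=0.0000 ⇒ V=0.0000 continue  boundary S*=-
step 2: (k=2,j=0): S=80.1244, (K−S)⁺=0.0000, hold=3.4702 ⇒ V=3.4702 continue | (k=2,j=1): S=100.8800, (K−S)⁺=0.0000, hold=0.5214 ⇒ V=0.5214 continue | (k=2,j=2): S=127.0122, (K−S)⁺=0.0000, hold=0.0000 ⇒ V=0.0000 continue  boundary S*=-
step 1: (k=1,j=0): S=89.9052, (K−S)⁺=0.0000, hold=1.9737 ⇒ V=1.9737 continue | (k=1,j=1): S=113.1945, (K−S)⁺=0.0000, hold=0.2575 ⇒ V=0.2575 continue  boundary S*=-
step 0: (k=0,j=0): S=100.8800, (K−S)⁺=0.0000, hold=1.1031 ⇒ V=1.1031 continue  boundary S*=-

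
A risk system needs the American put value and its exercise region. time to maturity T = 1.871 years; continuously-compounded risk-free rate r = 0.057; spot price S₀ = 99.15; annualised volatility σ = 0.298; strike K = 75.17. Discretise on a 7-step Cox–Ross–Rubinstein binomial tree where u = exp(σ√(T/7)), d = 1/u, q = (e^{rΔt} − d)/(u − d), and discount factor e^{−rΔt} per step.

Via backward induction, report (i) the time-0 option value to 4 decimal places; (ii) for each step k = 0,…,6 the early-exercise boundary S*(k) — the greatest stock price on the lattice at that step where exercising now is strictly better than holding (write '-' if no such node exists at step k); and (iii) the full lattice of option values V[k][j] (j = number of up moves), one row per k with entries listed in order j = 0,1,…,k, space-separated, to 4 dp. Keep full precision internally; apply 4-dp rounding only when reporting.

Δt=0.26729, u=1.16657, d=0.85722, q=0.51119, disc=e^(-rΔt)=0.98488
k=7 terminal: V=max(K-S,0) → 41.4471 29.2772 12.7155 0.0000 0.0000 0.0000 0.0000 0.0000
k=6: j=0 S=39.3401 intr=35.8299 cont=34.6934 V=35.8299[EX]; j=1 S=53.5370 intr=21.6330 cont=20.4964 V=21.6330[EX]; j=2 S=72.8574 intr=2.3126 cont=6.1215 V=6.1215[hold]; j=3 S=99.1500 intr=0.0000 cont=0.0000 V=0.0000[hold]; j=4 S=134.9311 intr=0.0000 cont=0.0000 V=0.0000[hold]; j=5 S=183.6247 intr=0.0000 cont=0.0000 V=0.0000[hold]; j=6 S=249.8908 intr=0.0000 cont=0.0000 V=0.0000[hold]  S*(6)=53.5370
k=5: j=0 S=45.8928 intr=29.2772 cont=28.1406 V=29.2772[EX]; j=1 S=62.4545 intr=12.7155 cont=13.4965 V=13.4965[hold]; j=2 S=84.9930 intr=0.0000 cont=2.9470 V=2.9470[hold]; j=3 S=115.6651 intr=0.0000 cont=0.0000 V=0.0000[hold]; j=4 S=157.4061 intr=0.0000 cont=0.0000 V=0.0000[hold]; j=5 S=214.2105 intr=0.0000 cont=0.0000 V=0.0000[hold]  S*(5)=45.8928
k=4: j=0 S=53.5370 intr=21.6330 cont=20.8896 V=21.6330[EX]; j=1 S=72.8574 intr=2.3126 cont=7.9813 V=7.9813[hold]; j=2 S=99.1500 intr=0.0000 cont=1.4188 V=1.4188[hold]; j=3 S=134.9311 intr=0.0000 cont=0.0000 V=0.0000[hold]; j=4 S=183.6247 intr=0.0000 cont=0.0000 V=0.0000[hold]  S*(4)=53.5370
k=3: j=0 S=62.4545 intr=12.7155 cont=14.4328 V=14.4328[hold]; j=1 S=84.9930 intr=0.0000 cont=4.5567 V=4.5567[hold]; j=2 S=115.6651 intr=0.0000 cont=0.6830 V=0.6830[hold]; j=3 S=157.4061 intr=0.0000 cont=0.0000 V=0.0000[hold]  S*(3)=-
k=2: j=0 S=72.8574 intr=2.3126 cont=9.2424 V=9.2424[hold]; j=1 S=99.1500 intr=0.0000 cont=2.5376 V=2.5376[hold]; j=2 S=134.9311 intr=0.0000 cont=0.3288 V=0.3288[hold]  S*(2)=-
k=1: j=0 S=84.9930 intr=0.0000 cont=5.7270 V=5.7270[hold]; j=1 S=115.6651 intr=0.0000 cont=1.3872 V=1.3872[hold]  S*(1)=-
k=0: j=0 S=99.1500 intr=0.0000 cont=3.4555 V=3.4555[hold]  S*(0)=-

price = 3.4555
boundary = - - - - 53.5370 45.8928 53.5370
tree:
3.4555
5.7270 1.3872
9.2424 2.5376 0.3288
14.4328 4.5567 0.6830 0.0000
21.6330 7.9813 1.4188 0.0000 0.0000
29.2772 13.4965 2.9470 0.0000 0.0000 0.0000
35.8299 21.6330 6.1215 0.0000 0.0000 0.0000 0.0000
41.4471 29.2772 12.7155 0.0000 0.0000 0.0000 0.0000 0.0000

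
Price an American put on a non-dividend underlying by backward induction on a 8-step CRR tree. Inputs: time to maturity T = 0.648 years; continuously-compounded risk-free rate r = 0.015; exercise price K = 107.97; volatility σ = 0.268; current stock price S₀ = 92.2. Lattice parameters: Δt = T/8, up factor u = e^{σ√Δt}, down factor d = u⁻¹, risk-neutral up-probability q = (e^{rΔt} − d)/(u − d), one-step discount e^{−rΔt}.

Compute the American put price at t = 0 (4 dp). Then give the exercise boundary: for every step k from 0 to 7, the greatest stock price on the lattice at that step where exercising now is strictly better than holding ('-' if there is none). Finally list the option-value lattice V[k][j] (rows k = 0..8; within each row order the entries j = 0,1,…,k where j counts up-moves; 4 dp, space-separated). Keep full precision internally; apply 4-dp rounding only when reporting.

price = 17.9638
boundary = - - 79.1553 73.3423 79.1553 85.4290 92.2000 99.5076
tree:
17.9638
23.1348 12.6028
28.8147 17.2546 7.7712
34.6277 22.7673 11.5345 3.8564
40.0138 28.8147 16.5019 6.3704 1.2379
45.0043 34.6277 22.5410 10.2297 2.3517 0.0766
49.6284 40.0138 28.8147 15.7700 4.4633 0.1500 0.0000
53.9129 45.0043 34.6277 22.5410 8.4624 0.2938 0.0000 0.0000
57.8827 49.6284 40.0138 28.8147 15.7700 0.5756 0.0000 0.0000 0.0000

Δt=0.08100  u=1.07926  d=0.92656  q=0.48890  discount=0.99879
step 8 (expiry): payoffs max(K−S,0) = 57.8827 49.6284 40.0138 28.8147 15.7700 0.5756 0.0000 0.0000 0.0000
step 7: (k=7,j=0): S=54.0571, (K−S)⁺=53.9129, hold=53.7818 ⇒ V=53.9129 exercise | (k=7,j=1): S=62.9657, (K−S)⁺=45.0043, hold=44.8732 ⇒ V=45.0043 exercise | (k=7,j=2): S=73.3423, (K−S)⁺=34.6277, hold=34.4966 ⇒ V=34.6277 exercise | (k=7,j=3): S=85.4290, (K−S)⁺=22.5410, hold=22.4099 ⇒ V=22.5410 exercise | (k=7,j=4): S=99.5076, (K−S)⁺=8.4624, hold=8.3313 ⇒ V=8.4624 exercise | (k=7,j=5): S=115.9064, (K−S)⁺=0.0000, hold=0.2938 ⇒ V=0.2938 continue | (k=7,j=6): S=135.0076, (K−S)⁺=0.0000, hold=0.0000 ⇒ V=0.0000 continue | (k=7,j=7): S=157.2566, (K−S)⁺=0.0000, hold=0.0000 ⇒ V=0.0000 continue  boundary S*=99.5076
step 6: (k=6,j=0): S=58.3416, (K−S)⁺=49.6284, hold=49.4973 ⇒ V=49.6284 exercise | (k=6,j=1): S=67.9562, (K−S)⁺=40.0138, hold=39.8827 ⇒ V=40.0138 exercise | (k=6,j=2): S=79.1553, (K−S)⁺=28.8147, hold=28.6836 ⇒ V=28.8147 exercise | (k=6,j=3): S=92.2000, (K−S)⁺=15.7700, hold=15.6389 ⇒ V=15.7700 exercise | (k=6,j=4): S=107.3944, (K−S)⁺=0.5756, hold=4.4633 ⇒ V=4.4633 continue | (k=6,j=5): S=125.0929, (K−S)⁺=0.0000, hold=0.1500 ⇒ V=0.1500 continue | (k=6,j=6): S=145.7080, (K−S)⁺=0.0000, hold=0.0000 ⇒ V=0.0000 continue  boundary S*=92.2000
step 5: (k=5,j=0): S=62.9657, (K−S)⁺=45.0043, hold=44.8732 ⇒ V=45.0043 exercise | (k=5,j=1): S=73.3423, (K−S)⁺=34.6277, hold=34.4966 ⇒ V=34.6277 exercise | (k=5,j=2): S=85.4290, (K−S)⁺=22.5410, hold=22.4099 ⇒ V=22.5410 exercise | (k=5,j=3): S=99.5076, (K−S)⁺=8.4624, hold=10.2297 ⇒ V=10.2297 continue | (k=5,j=4): S=115.9064, (K−S)⁺=0.0000, hold=2.3517 ⇒ V=2.3517 continue | (k=5,j=5): S=135.0076, (K−S)⁺=0.0000, hold=0.0766 ⇒ V=0.0766 continue  boundary S*=85.4290
step 4: (k=4,j=0): S=67.9562, (K−S)⁺=40.0138, hold=39.8827 ⇒ V=40.0138 exercise | (k=4,j=1): S=79.1553, (K−S)⁺=28.8147, hold=28.6836 ⇒ V=28.8147 exercise | (k=4,j=2): S=92.2000, (K−S)⁺=15.7700, hold=16.5019 ⇒ V=16.5019 continue | (k=4,j=3): S=107.3944, (K−S)⁺=0.5756, hold=6.3704 ⇒ V=6.3704 continue | (k=4,j=4): S=125.0929, (K−S)⁺=0.0000, hold=1.2379 ⇒ V=1.2379 continue  boundary S*=79.1553
step 3: (k=3,j=0): S=73.3423, (K−S)⁺=34.6277, hold=34.4966 ⇒ V=34.6277 exercise | (k=3,j=1): S=85.4290, (K−S)⁺=22.5410, hold=22.7673 ⇒ V=22.7673 continue | (k=3,j=2): S=99.5076, (K−S)⁺=8.4624, hold=11.5345 ⇒ V=11.5345 continue | (k=3,j=3): S=115.9064, (K−S)⁺=0.0000, hold=3.8564 ⇒ V=3.8564 continue  boundary S*=73.3423
step 2: (k=2,j=0): S=79.1553, (K−S)⁺=28.8147, hold=28.7941 ⇒ V=28.8147 exercise | (k=2,j=1): S=92.2000, (K−S)⁺=15.7700, hold=17.2546 ⇒ V=17.2546 continue | (k=2,j=2): S=107.3944, (K−S)⁺=0.5756, hold=7.7712 ⇒ V=7.7712 continue  boundary S*=79.1553
step 1: (k=1,j=0): S=85.4290, (K−S)⁺=22.5410, hold=23.1348 ⇒ V=23.1348 continue | (k=1,j=1): S=99.5076, (K−S)⁺=8.4624, hold=12.6028 ⇒ V=12.6028 continue  boundary S*=-
step 0: (k=0,j=0): S=92.2000, (K−S)⁺=15.7700, hold=17.9638 ⇒ V=17.9638 continue  boundary S*=-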